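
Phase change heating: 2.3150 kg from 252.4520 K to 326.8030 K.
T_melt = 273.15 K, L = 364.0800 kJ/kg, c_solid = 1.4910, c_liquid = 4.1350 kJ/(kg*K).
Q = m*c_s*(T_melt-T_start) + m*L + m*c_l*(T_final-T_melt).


Q1 (sensible, solid) = 2.3150 * 1.4910 * 20.6980 = 71.4426 kJ
Q2 (latent) = 2.3150 * 364.0800 = 842.8452 kJ
Q3 (sensible, liquid) = 2.3150 * 4.1350 * 53.6530 = 513.5947 kJ
Q_total = 1427.8824 kJ

1427.8824 kJ


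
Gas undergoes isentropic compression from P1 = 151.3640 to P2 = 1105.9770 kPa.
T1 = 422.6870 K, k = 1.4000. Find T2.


(k-1)/k = 0.2857
(P2/P1)^exp = 1.7651
T2 = 422.6870 * 1.7651 = 746.1000 K

746.1000 K


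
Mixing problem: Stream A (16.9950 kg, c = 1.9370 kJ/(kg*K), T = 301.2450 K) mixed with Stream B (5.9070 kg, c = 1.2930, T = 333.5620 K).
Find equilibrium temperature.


num = 12464.4425
den = 40.5571
Tf = 307.3310 K

307.3310 K


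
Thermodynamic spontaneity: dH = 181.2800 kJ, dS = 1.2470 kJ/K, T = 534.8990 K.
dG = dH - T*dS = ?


T*dS = 534.8990 * 1.2470 = 667.0191 kJ
dG = 181.2800 - 667.0191 = -485.7391 kJ (spontaneous)

dG = -485.7391 kJ, spontaneous


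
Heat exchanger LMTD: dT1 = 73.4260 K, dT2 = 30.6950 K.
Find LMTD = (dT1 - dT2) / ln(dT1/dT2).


dT1/dT2 = 2.3921
ln(dT1/dT2) = 0.8722
LMTD = 42.7310 / 0.8722 = 48.9934 K

48.9934 K


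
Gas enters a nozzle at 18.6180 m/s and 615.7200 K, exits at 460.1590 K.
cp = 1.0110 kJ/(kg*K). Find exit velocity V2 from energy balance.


dT = 155.5610 K
2*cp*1000*dT = 314544.3420
V1^2 = 346.6299
V2 = sqrt(314890.9719) = 561.1515 m/s

561.1515 m/s


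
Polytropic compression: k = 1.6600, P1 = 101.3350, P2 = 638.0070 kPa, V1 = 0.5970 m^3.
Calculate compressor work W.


(k-1)/k = 0.3976
(P2/P1)^exp = 2.0783
W = 2.5152 * 101.3350 * 0.5970 * (2.0783 - 1) = 164.0678 kJ

164.0678 kJ


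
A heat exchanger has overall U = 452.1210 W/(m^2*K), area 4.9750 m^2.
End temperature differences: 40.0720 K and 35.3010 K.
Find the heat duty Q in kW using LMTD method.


LMTD = 37.6361 K
Q = 452.1210 * 4.9750 * 37.6361 = 84654.9838 W = 84.6550 kW

84.6550 kW


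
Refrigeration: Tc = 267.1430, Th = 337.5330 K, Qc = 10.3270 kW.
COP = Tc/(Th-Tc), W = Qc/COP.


COP = 267.1430 / 70.3900 = 3.7952
W = 10.3270 / 3.7952 = 2.7211 kW

COP = 3.7952, W = 2.7211 kW


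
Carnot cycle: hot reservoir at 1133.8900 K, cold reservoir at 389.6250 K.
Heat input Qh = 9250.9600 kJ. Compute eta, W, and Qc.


eta = 1 - 389.6250/1133.8900 = 0.6564
W = 0.6564 * 9250.9600 = 6072.1637 kJ
Qc = 9250.9600 - 6072.1637 = 3178.7963 kJ

eta = 65.6382%, W = 6072.1637 kJ, Qc = 3178.7963 kJ


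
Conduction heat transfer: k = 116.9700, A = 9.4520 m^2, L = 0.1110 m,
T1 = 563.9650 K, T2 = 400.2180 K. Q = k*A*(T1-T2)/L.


dT = 163.7470 K
Q = 116.9700 * 9.4520 * 163.7470 / 0.1110 = 1630979.7770 W

1630979.7770 W


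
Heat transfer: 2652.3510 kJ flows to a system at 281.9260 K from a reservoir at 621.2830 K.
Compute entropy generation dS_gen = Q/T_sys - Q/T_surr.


dS_sys = 2652.3510/281.9260 = 9.4080 kJ/K
dS_surr = -2652.3510/621.2830 = -4.2692 kJ/K
dS_gen = 9.4080 - 4.2692 = 5.1388 kJ/K (irreversible)

dS_gen = 5.1388 kJ/K, irreversible


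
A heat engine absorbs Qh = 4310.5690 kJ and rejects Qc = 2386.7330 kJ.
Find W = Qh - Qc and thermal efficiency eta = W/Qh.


W = 4310.5690 - 2386.7330 = 1923.8360 kJ
eta = 1923.8360 / 4310.5690 = 0.4463 = 44.6307%

W = 1923.8360 kJ, eta = 44.6307%


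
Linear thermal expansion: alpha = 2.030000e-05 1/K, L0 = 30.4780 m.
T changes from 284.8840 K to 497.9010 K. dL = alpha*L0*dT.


dT = 213.0170 K
dL = 2.030000e-05 * 30.4780 * 213.0170 = 0.131794 m
L_final = 30.609794 m

dL = 0.131794 m


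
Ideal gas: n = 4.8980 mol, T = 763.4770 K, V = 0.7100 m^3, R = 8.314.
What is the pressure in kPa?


P = nRT/V = 4.8980 * 8.314 * 763.4770 / 0.7100
= 31090.2890 / 0.7100 = 43789.1395 Pa = 43.7891 kPa

43.7891 kPa


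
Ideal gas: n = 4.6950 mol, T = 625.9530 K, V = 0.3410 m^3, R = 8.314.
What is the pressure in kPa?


P = nRT/V = 4.6950 * 8.314 * 625.9530 / 0.3410
= 24433.5934 / 0.3410 = 71652.7665 Pa = 71.6528 kPa

71.6528 kPa


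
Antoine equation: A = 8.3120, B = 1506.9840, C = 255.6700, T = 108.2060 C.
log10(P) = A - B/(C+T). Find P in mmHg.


C+T = 363.8760
B/(C+T) = 4.1415
log10(P) = 8.3120 - 4.1415 = 4.1705
P = 10^4.1705 = 14808.9148 mmHg

14808.9148 mmHg


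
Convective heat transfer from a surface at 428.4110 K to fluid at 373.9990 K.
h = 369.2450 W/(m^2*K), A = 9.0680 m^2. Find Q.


dT = 54.4120 K
Q = 369.2450 * 9.0680 * 54.4120 = 182188.4429 W

182188.4429 W


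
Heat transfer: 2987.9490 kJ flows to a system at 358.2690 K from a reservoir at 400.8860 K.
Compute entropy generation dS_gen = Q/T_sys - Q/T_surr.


dS_sys = 2987.9490/358.2690 = 8.3400 kJ/K
dS_surr = -2987.9490/400.8860 = -7.4534 kJ/K
dS_gen = 8.3400 - 7.4534 = 0.8866 kJ/K (irreversible)

dS_gen = 0.8866 kJ/K, irreversible


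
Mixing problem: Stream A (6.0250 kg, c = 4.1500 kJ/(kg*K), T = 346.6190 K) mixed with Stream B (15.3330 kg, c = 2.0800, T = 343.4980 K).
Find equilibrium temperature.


num = 19621.8329
den = 56.8964
Tf = 344.8696 K

344.8696 K


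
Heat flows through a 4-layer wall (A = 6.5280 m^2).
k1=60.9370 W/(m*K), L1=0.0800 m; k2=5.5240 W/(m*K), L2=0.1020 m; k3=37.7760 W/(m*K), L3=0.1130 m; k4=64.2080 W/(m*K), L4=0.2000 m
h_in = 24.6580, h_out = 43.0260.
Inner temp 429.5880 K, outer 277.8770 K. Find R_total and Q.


R_conv_in = 1/(24.6580*6.5280) = 0.0062
R_1 = 0.0800/(60.9370*6.5280) = 0.0002
R_2 = 0.1020/(5.5240*6.5280) = 0.0028
R_3 = 0.1130/(37.7760*6.5280) = 0.0005
R_4 = 0.2000/(64.2080*6.5280) = 0.0005
R_conv_out = 1/(43.0260*6.5280) = 0.0036
R_total = 0.0137 K/W
Q = 151.7110 / 0.0137 = 11043.3137 W

R_total = 0.0137 K/W, Q = 11043.3137 W


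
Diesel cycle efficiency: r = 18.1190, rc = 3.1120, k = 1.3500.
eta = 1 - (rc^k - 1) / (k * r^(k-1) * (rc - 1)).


r^(k-1) = 2.7564
rc^k = 4.6302
eta = 0.5381 = 53.8087%

53.8087%


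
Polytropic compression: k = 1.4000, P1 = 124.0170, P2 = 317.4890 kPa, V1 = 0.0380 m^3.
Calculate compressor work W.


(k-1)/k = 0.2857
(P2/P1)^exp = 1.3081
W = 3.5000 * 124.0170 * 0.0380 * (1.3081 - 1) = 5.0819 kJ

5.0819 kJ


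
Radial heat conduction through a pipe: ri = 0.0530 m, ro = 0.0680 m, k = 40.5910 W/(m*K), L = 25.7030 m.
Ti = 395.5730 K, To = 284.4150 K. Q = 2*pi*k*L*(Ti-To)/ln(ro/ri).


dT = 111.1580 K
ln(ro/ri) = 0.2492
Q = 2*pi*40.5910*25.7030*111.1580 / 0.2492 = 2923873.6501 W

2923873.6501 W


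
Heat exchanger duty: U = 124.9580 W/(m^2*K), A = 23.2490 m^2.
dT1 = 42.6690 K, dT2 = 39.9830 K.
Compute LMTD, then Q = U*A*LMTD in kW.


LMTD = 41.3114 K
Q = 124.9580 * 23.2490 * 41.3114 = 120015.8922 W = 120.0159 kW

120.0159 kW


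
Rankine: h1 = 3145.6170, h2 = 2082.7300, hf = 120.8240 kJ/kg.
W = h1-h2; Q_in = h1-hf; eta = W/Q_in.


W = 1062.8870 kJ/kg
Q_in = 3024.7930 kJ/kg
eta = 0.3514 = 35.1392%

eta = 35.1392%


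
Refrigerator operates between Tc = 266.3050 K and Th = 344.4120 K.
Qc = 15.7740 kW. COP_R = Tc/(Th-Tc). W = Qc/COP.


COP = 266.3050 / 78.1070 = 3.4095
W = 15.7740 / 3.4095 = 4.6265 kW

COP = 3.4095, W = 4.6265 kW


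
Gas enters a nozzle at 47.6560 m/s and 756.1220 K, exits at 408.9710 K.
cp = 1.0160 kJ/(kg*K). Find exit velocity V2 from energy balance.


dT = 347.1510 K
2*cp*1000*dT = 705410.8320
V1^2 = 2271.0943
V2 = sqrt(707681.9263) = 841.2383 m/s

841.2383 m/s


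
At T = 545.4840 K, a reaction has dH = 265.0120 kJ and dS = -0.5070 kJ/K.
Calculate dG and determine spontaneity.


T*dS = 545.4840 * -0.5070 = -276.5604 kJ
dG = 265.0120 + 276.5604 = 541.5724 kJ (non-spontaneous)

dG = 541.5724 kJ, non-spontaneous


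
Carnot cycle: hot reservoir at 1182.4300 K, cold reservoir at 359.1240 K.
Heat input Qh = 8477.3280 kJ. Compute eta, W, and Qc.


eta = 1 - 359.1240/1182.4300 = 0.6963
W = 0.6963 * 8477.3280 = 5902.6200 kJ
Qc = 8477.3280 - 5902.6200 = 2574.7080 kJ

eta = 69.6283%, W = 5902.6200 kJ, Qc = 2574.7080 kJ


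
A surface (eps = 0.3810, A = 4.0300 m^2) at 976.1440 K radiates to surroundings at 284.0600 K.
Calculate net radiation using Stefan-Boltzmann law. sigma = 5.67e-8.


T^4 = 9.0794e+11
Tsurr^4 = 6.5109e+09
Q = 0.3810 * 5.67e-8 * 4.0300 * 9.0143e+11 = 78477.1197 W

78477.1197 W


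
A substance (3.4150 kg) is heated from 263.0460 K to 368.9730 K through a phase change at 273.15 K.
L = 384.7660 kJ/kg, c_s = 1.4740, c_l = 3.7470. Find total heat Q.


Q1 (sensible, solid) = 3.4150 * 1.4740 * 10.1040 = 50.8606 kJ
Q2 (latent) = 3.4150 * 384.7660 = 1313.9759 kJ
Q3 (sensible, liquid) = 3.4150 * 3.7470 * 95.8230 = 1226.1516 kJ
Q_total = 2590.9881 kJ

2590.9881 kJ


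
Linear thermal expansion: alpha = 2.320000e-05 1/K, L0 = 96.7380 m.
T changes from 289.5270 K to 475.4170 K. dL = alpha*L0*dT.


dT = 185.8900 K
dL = 2.320000e-05 * 96.7380 * 185.8900 = 0.417197 m
L_final = 97.155197 m

dL = 0.417197 m


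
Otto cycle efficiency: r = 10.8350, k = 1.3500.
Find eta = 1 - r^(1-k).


r^(k-1) = 2.3024
eta = 1 - 1/2.3024 = 0.5657 = 56.5680%

56.5680%


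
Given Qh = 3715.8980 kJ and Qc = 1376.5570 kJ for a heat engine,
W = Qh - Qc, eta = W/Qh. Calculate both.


W = 3715.8980 - 1376.5570 = 2339.3410 kJ
eta = 2339.3410 / 3715.8980 = 0.6295 = 62.9549%

W = 2339.3410 kJ, eta = 62.9549%


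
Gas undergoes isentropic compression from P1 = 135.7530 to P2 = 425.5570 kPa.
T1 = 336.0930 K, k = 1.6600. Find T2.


(k-1)/k = 0.3976
(P2/P1)^exp = 1.5750
T2 = 336.0930 * 1.5750 = 529.3551 K

529.3551 K


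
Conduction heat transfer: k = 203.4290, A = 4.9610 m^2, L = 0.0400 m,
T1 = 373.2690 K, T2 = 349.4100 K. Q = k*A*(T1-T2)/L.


dT = 23.8590 K
Q = 203.4290 * 4.9610 * 23.8590 / 0.0400 = 601969.2917 W

601969.2917 W


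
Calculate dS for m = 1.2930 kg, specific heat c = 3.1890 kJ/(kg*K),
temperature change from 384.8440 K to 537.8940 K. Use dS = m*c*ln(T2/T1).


T2/T1 = 1.3977
ln(T2/T1) = 0.3348
dS = 1.2930 * 3.1890 * 0.3348 = 1.3806 kJ/K

1.3806 kJ/K


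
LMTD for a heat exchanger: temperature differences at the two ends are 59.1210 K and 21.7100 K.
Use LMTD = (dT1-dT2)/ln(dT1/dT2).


dT1/dT2 = 2.7232
ln(dT1/dT2) = 1.0018
LMTD = 37.4110 / 1.0018 = 37.3433 K

37.3433 K


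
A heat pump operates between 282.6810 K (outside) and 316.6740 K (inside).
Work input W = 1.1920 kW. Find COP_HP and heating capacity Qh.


COP = 316.6740 / 33.9930 = 9.3159
Qh = 9.3159 * 1.1920 = 11.1045 kW

COP = 9.3159, Qh = 11.1045 kW


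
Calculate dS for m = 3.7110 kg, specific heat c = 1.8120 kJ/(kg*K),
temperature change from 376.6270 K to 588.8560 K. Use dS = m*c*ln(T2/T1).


T2/T1 = 1.5635
ln(T2/T1) = 0.4469
dS = 3.7110 * 1.8120 * 0.4469 = 3.0053 kJ/K

3.0053 kJ/K


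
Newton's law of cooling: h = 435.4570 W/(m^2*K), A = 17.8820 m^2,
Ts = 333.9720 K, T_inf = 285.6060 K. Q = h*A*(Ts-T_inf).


dT = 48.3660 K
Q = 435.4570 * 17.8820 * 48.3660 = 376618.4038 W

376618.4038 W


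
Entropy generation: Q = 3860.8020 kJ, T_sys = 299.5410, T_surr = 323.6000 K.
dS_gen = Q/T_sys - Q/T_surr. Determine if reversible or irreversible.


dS_sys = 3860.8020/299.5410 = 12.8891 kJ/K
dS_surr = -3860.8020/323.6000 = -11.9308 kJ/K
dS_gen = 12.8891 - 11.9308 = 0.9583 kJ/K (irreversible)

dS_gen = 0.9583 kJ/K, irreversible


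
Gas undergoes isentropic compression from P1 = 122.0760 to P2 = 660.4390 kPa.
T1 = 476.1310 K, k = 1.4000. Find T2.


(k-1)/k = 0.2857
(P2/P1)^exp = 1.6199
T2 = 476.1310 * 1.6199 = 771.2814 K

771.2814 K


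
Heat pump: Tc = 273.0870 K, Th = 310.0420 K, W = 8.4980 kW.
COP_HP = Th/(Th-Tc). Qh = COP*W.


COP = 310.0420 / 36.9550 = 8.3897
Qh = 8.3897 * 8.4980 = 71.2958 kW

COP = 8.3897, Qh = 71.2958 kW


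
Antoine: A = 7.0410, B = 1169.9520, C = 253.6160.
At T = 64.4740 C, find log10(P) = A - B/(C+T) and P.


C+T = 318.0900
B/(C+T) = 3.6781
log10(P) = 7.0410 - 3.6781 = 3.3629
P = 10^3.3629 = 2306.4637 mmHg

2306.4637 mmHg


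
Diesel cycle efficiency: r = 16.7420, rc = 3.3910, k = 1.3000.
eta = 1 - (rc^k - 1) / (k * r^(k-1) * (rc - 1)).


r^(k-1) = 2.3289
rc^k = 4.8913
eta = 0.4624 = 46.2434%

46.2434%


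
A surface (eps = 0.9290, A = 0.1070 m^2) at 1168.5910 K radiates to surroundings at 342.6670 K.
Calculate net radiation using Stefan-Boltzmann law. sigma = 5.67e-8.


T^4 = 1.8649e+12
Tsurr^4 = 1.3788e+10
Q = 0.9290 * 5.67e-8 * 0.1070 * 1.8511e+12 = 10433.0166 W

10433.0166 W


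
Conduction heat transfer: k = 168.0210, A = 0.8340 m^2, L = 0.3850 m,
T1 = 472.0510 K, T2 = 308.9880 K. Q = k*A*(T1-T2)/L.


dT = 163.0630 K
Q = 168.0210 * 0.8340 * 163.0630 / 0.3850 = 59350.4908 W

59350.4908 W


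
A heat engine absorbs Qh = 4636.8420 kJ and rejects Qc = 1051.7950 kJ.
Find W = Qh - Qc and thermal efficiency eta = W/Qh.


W = 4636.8420 - 1051.7950 = 3585.0470 kJ
eta = 3585.0470 / 4636.8420 = 0.7732 = 77.3166%

W = 3585.0470 kJ, eta = 77.3166%


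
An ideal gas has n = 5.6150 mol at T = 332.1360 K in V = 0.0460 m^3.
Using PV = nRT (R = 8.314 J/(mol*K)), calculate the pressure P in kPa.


P = nRT/V = 5.6150 * 8.314 * 332.1360 / 0.0460
= 15505.1414 / 0.0460 = 337068.2918 Pa = 337.0683 kPa

337.0683 kPa


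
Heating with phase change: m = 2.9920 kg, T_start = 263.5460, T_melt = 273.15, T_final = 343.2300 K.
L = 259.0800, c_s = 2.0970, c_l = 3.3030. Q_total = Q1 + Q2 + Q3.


Q1 (sensible, solid) = 2.9920 * 2.0970 * 9.6040 = 60.2576 kJ
Q2 (latent) = 2.9920 * 259.0800 = 775.1674 kJ
Q3 (sensible, liquid) = 2.9920 * 3.3030 * 70.0800 = 692.5709 kJ
Q_total = 1527.9959 kJ

1527.9959 kJ


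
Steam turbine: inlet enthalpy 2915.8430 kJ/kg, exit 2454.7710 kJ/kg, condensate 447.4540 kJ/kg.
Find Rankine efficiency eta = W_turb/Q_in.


W = 461.0720 kJ/kg
Q_in = 2468.3890 kJ/kg
eta = 0.1868 = 18.6791%

eta = 18.6791%


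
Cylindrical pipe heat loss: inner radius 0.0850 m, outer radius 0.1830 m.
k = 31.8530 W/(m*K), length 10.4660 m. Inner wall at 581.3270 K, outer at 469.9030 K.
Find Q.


dT = 111.4240 K
ln(ro/ri) = 0.7668
Q = 2*pi*31.8530*10.4660*111.4240 / 0.7668 = 304360.1696 W

304360.1696 W


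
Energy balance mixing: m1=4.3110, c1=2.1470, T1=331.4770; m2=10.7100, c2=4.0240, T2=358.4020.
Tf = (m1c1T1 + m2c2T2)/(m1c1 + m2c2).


num = 18514.1226
den = 52.3528
Tf = 353.6418 K

353.6418 K


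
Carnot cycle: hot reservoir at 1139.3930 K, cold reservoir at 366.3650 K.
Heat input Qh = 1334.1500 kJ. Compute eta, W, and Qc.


eta = 1 - 366.3650/1139.3930 = 0.6785
W = 0.6785 * 1334.1500 = 905.1621 kJ
Qc = 1334.1500 - 905.1621 = 428.9879 kJ

eta = 67.8456%, W = 905.1621 kJ, Qc = 428.9879 kJ


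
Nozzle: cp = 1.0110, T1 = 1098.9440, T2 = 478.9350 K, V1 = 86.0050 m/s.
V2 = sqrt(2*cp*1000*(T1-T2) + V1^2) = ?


dT = 620.0090 K
2*cp*1000*dT = 1253658.1980
V1^2 = 7396.8600
V2 = sqrt(1261055.0580) = 1122.9671 m/s

1122.9671 m/s


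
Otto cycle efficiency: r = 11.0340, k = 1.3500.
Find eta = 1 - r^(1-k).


r^(k-1) = 2.3172
eta = 1 - 1/2.3172 = 0.5684 = 56.8438%

56.8438%


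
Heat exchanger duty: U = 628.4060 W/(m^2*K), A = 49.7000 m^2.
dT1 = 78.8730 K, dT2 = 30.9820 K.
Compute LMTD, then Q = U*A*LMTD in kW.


LMTD = 51.2514 K
Q = 628.4060 * 49.7000 * 51.2514 = 1600673.1064 W = 1600.6731 kW

1600.6731 kW


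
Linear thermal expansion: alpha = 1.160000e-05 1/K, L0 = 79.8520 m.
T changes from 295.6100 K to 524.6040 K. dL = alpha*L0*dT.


dT = 228.9940 K
dL = 1.160000e-05 * 79.8520 * 228.9940 = 0.212113 m
L_final = 80.064113 m

dL = 0.212113 m


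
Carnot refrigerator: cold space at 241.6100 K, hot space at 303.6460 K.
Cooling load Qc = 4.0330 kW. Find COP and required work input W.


COP = 241.6100 / 62.0360 = 3.8947
W = 4.0330 / 3.8947 = 1.0355 kW

COP = 3.8947, W = 1.0355 kW


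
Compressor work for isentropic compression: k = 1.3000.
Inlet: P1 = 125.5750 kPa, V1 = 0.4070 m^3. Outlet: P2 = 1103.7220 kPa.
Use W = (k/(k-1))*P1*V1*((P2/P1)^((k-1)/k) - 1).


(k-1)/k = 0.2308
(P2/P1)^exp = 1.6513
W = 4.3333 * 125.5750 * 0.4070 * (1.6513 - 1) = 144.2535 kJ

144.2535 kJ


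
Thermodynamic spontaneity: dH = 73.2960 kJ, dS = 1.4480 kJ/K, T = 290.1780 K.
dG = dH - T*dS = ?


T*dS = 290.1780 * 1.4480 = 420.1777 kJ
dG = 73.2960 - 420.1777 = -346.8817 kJ (spontaneous)

dG = -346.8817 kJ, spontaneous


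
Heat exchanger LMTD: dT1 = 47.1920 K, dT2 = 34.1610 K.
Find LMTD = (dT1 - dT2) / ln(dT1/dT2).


dT1/dT2 = 1.3815
ln(dT1/dT2) = 0.3231
LMTD = 13.0310 / 0.3231 = 40.3262 K

40.3262 K


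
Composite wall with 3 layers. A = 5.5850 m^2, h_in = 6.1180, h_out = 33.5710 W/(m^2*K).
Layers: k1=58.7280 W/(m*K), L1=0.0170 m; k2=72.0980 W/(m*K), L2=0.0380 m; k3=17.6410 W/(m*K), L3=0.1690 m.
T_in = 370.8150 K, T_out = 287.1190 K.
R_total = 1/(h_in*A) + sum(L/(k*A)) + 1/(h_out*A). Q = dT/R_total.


R_conv_in = 1/(6.1180*5.5850) = 0.0293
R_1 = 0.0170/(58.7280*5.5850) = 5.1830e-05
R_2 = 0.0380/(72.0980*5.5850) = 9.4371e-05
R_3 = 0.1690/(17.6410*5.5850) = 0.0017
R_conv_out = 1/(33.5710*5.5850) = 0.0053
R_total = 0.0365 K/W
Q = 83.6960 / 0.0365 = 2295.4766 W

R_total = 0.0365 K/W, Q = 2295.4766 W


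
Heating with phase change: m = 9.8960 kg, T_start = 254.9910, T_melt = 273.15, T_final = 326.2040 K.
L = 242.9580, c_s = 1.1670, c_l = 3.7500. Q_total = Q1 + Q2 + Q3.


Q1 (sensible, solid) = 9.8960 * 1.1670 * 18.1590 = 209.7116 kJ
Q2 (latent) = 9.8960 * 242.9580 = 2404.3124 kJ
Q3 (sensible, liquid) = 9.8960 * 3.7500 * 53.0540 = 1968.8339 kJ
Q_total = 4582.8579 kJ

4582.8579 kJ


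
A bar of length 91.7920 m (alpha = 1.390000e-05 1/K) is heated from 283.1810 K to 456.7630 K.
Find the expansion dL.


dT = 173.5820 K
dL = 1.390000e-05 * 91.7920 * 173.5820 = 0.221475 m
L_final = 92.013475 m

dL = 0.221475 m


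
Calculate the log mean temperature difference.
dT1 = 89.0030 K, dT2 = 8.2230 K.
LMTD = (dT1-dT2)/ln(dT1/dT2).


dT1/dT2 = 10.8237
ln(dT1/dT2) = 2.3817
LMTD = 80.7800 / 2.3817 = 33.9165 K

33.9165 K


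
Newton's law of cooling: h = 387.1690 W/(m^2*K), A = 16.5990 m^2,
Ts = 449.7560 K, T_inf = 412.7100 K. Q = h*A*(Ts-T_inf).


dT = 37.0460 K
Q = 387.1690 * 16.5990 * 37.0460 = 238080.4990 W

238080.4990 W


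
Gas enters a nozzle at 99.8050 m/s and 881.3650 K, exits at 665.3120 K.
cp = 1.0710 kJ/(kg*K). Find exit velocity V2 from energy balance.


dT = 216.0530 K
2*cp*1000*dT = 462785.5260
V1^2 = 9961.0380
V2 = sqrt(472746.5640) = 687.5657 m/s

687.5657 m/s


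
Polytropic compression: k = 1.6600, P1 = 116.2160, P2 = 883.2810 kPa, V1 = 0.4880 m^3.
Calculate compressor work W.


(k-1)/k = 0.3976
(P2/P1)^exp = 2.2398
W = 2.5152 * 116.2160 * 0.4880 * (2.2398 - 1) = 176.8496 kJ

176.8496 kJ


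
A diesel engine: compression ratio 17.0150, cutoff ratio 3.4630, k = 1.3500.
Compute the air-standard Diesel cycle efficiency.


r^(k-1) = 2.6964
rc^k = 5.3489
eta = 0.5150 = 51.4951%

51.4951%


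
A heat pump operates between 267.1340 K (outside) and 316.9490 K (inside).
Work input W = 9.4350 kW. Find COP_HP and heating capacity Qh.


COP = 316.9490 / 49.8150 = 6.3625
Qh = 6.3625 * 9.4350 = 60.0304 kW

COP = 6.3625, Qh = 60.0304 kW


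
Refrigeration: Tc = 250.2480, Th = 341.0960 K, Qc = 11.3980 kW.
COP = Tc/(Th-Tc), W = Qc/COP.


COP = 250.2480 / 90.8480 = 2.7546
W = 11.3980 / 2.7546 = 4.1378 kW

COP = 2.7546, W = 4.1378 kW


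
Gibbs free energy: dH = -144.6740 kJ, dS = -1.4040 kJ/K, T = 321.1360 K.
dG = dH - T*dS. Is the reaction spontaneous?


T*dS = 321.1360 * -1.4040 = -450.8749 kJ
dG = -144.6740 + 450.8749 = 306.2009 kJ (non-spontaneous)

dG = 306.2009 kJ, non-spontaneous


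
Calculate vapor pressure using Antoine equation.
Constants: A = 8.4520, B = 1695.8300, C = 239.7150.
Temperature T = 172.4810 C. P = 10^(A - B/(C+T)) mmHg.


C+T = 412.1960
B/(C+T) = 4.1141
log10(P) = 8.4520 - 4.1141 = 4.3379
P = 10^4.3379 = 21770.3282 mmHg

21770.3282 mmHg


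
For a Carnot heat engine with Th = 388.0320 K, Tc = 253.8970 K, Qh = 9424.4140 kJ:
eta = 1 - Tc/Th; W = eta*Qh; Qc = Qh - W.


eta = 1 - 253.8970/388.0320 = 0.3457
W = 0.3457 * 9424.4140 = 3257.8338 kJ
Qc = 9424.4140 - 3257.8338 = 6166.5802 kJ

eta = 34.5680%, W = 3257.8338 kJ, Qc = 6166.5802 kJ


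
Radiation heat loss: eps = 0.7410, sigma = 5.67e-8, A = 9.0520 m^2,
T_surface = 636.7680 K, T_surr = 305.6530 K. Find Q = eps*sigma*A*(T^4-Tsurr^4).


T^4 = 1.6441e+11
Tsurr^4 = 8.7280e+09
Q = 0.7410 * 5.67e-8 * 9.0520 * 1.5568e+11 = 59208.0456 W

59208.0456 W


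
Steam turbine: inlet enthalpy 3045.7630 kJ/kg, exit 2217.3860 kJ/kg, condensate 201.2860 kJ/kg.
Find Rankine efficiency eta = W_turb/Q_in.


W = 828.3770 kJ/kg
Q_in = 2844.4770 kJ/kg
eta = 0.2912 = 29.1223%

eta = 29.1223%


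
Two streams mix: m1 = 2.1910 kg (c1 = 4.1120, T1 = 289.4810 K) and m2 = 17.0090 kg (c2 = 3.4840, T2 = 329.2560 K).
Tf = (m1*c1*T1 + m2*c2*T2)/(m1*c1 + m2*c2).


num = 22119.5463
den = 68.2687
Tf = 324.0069 K

324.0069 K


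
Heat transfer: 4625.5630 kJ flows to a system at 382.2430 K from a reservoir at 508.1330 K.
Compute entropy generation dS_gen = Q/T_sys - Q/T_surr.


dS_sys = 4625.5630/382.2430 = 12.1011 kJ/K
dS_surr = -4625.5630/508.1330 = -9.1031 kJ/K
dS_gen = 12.1011 - 9.1031 = 2.9981 kJ/K (irreversible)

dS_gen = 2.9981 kJ/K, irreversible


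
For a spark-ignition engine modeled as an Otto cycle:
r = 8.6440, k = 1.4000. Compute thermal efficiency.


r^(k-1) = 2.3697
eta = 1 - 1/2.3697 = 0.5780 = 57.7998%

57.7998%


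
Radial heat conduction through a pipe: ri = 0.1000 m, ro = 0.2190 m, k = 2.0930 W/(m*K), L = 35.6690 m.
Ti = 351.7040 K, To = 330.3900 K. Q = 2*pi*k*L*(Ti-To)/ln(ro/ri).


dT = 21.3140 K
ln(ro/ri) = 0.7839
Q = 2*pi*2.0930*35.6690*21.3140 / 0.7839 = 12753.9136 W

12753.9136 W


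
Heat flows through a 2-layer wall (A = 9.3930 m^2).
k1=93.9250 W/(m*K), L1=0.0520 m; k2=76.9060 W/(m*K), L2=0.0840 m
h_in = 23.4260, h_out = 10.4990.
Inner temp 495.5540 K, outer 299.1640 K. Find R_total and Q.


R_conv_in = 1/(23.4260*9.3930) = 0.0045
R_1 = 0.0520/(93.9250*9.3930) = 5.8941e-05
R_2 = 0.0840/(76.9060*9.3930) = 0.0001
R_conv_out = 1/(10.4990*9.3930) = 0.0101
R_total = 0.0149 K/W
Q = 196.3900 / 0.0149 = 13215.9523 W

R_total = 0.0149 K/W, Q = 13215.9523 W


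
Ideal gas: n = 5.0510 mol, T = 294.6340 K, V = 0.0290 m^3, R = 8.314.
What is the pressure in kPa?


P = nRT/V = 5.0510 * 8.314 * 294.6340 / 0.0290
= 12372.8643 / 0.0290 = 426650.4938 Pa = 426.6505 kPa

426.6505 kPa


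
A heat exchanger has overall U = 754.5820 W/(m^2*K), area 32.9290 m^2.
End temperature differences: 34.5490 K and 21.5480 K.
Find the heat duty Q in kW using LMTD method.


LMTD = 27.5389 K
Q = 754.5820 * 32.9290 * 27.5389 = 684276.7555 W = 684.2768 kW

684.2768 kW


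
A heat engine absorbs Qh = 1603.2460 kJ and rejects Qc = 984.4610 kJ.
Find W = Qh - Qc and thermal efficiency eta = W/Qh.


W = 1603.2460 - 984.4610 = 618.7850 kJ
eta = 618.7850 / 1603.2460 = 0.3860 = 38.5958%

W = 618.7850 kJ, eta = 38.5958%


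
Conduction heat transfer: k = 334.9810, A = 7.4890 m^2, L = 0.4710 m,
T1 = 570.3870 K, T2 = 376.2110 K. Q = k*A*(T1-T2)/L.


dT = 194.1760 K
Q = 334.9810 * 7.4890 * 194.1760 / 0.4710 = 1034233.6135 W

1034233.6135 W


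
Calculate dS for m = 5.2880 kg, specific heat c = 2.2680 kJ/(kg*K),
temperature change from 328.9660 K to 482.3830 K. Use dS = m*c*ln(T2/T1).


T2/T1 = 1.4664
ln(T2/T1) = 0.3828
dS = 5.2880 * 2.2680 * 0.3828 = 4.5908 kJ/K

4.5908 kJ/K


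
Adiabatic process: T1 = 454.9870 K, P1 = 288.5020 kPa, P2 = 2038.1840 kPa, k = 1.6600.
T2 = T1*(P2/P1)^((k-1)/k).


(k-1)/k = 0.3976
(P2/P1)^exp = 2.1757
T2 = 454.9870 * 2.1757 = 989.8988 K

989.8988 K


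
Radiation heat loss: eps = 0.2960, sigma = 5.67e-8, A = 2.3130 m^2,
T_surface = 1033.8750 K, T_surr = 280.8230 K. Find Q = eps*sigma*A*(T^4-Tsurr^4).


T^4 = 1.1425e+12
Tsurr^4 = 6.2191e+09
Q = 0.2960 * 5.67e-8 * 2.3130 * 1.1363e+12 = 44111.5284 W

44111.5284 W


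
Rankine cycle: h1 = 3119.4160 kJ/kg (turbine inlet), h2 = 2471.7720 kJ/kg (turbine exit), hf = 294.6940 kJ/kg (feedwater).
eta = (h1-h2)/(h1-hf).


W = 647.6440 kJ/kg
Q_in = 2824.7220 kJ/kg
eta = 0.2293 = 22.9277%

eta = 22.9277%


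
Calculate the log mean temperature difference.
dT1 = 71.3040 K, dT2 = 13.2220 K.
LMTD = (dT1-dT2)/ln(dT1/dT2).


dT1/dT2 = 5.3928
ln(dT1/dT2) = 1.6851
LMTD = 58.0820 / 1.6851 = 34.4686 K

34.4686 K


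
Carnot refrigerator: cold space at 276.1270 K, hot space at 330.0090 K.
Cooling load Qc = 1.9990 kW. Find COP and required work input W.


COP = 276.1270 / 53.8820 = 5.1247
W = 1.9990 / 5.1247 = 0.3901 kW

COP = 5.1247, W = 0.3901 kW


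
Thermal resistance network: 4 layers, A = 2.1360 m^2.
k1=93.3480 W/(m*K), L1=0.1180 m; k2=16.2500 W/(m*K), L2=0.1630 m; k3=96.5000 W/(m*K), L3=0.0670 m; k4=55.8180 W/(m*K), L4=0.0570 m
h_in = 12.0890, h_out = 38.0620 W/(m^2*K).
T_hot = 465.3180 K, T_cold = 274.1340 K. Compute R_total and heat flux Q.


R_conv_in = 1/(12.0890*2.1360) = 0.0387
R_1 = 0.1180/(93.3480*2.1360) = 0.0006
R_2 = 0.1630/(16.2500*2.1360) = 0.0047
R_3 = 0.0670/(96.5000*2.1360) = 0.0003
R_4 = 0.0570/(55.8180*2.1360) = 0.0005
R_conv_out = 1/(38.0620*2.1360) = 0.0123
R_total = 0.0571 K/W
Q = 191.1840 / 0.0571 = 3347.2025 W

R_total = 0.0571 K/W, Q = 3347.2025 W


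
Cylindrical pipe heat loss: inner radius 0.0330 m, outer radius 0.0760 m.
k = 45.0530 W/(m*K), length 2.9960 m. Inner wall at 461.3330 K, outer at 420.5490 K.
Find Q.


dT = 40.7840 K
ln(ro/ri) = 0.8342
Q = 2*pi*45.0530*2.9960*40.7840 / 0.8342 = 41462.1296 W

41462.1296 W


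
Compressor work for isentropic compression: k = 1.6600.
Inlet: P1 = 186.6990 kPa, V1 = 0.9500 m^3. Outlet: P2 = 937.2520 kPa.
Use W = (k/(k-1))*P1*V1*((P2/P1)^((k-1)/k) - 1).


(k-1)/k = 0.3976
(P2/P1)^exp = 1.8993
W = 2.5152 * 186.6990 * 0.9500 * (1.8993 - 1) = 401.1827 kJ

401.1827 kJ


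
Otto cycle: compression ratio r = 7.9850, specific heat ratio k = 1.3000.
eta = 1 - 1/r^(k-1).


r^(k-1) = 1.8650
eta = 1 - 1/1.8650 = 0.4638 = 46.3811%

46.3811%


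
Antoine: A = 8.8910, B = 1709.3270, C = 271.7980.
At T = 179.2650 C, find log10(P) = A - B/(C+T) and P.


C+T = 451.0630
B/(C+T) = 3.7896
log10(P) = 8.8910 - 3.7896 = 5.1014
P = 10^5.1014 = 126312.7880 mmHg

126312.7880 mmHg


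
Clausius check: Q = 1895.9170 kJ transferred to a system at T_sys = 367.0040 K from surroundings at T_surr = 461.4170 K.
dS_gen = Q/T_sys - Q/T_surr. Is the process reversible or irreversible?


dS_sys = 1895.9170/367.0040 = 5.1659 kJ/K
dS_surr = -1895.9170/461.4170 = -4.1089 kJ/K
dS_gen = 5.1659 - 4.1089 = 1.0570 kJ/K (irreversible)

dS_gen = 1.0570 kJ/K, irreversible


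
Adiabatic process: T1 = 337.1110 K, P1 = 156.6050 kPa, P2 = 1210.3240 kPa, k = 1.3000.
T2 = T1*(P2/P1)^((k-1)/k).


(k-1)/k = 0.2308
(P2/P1)^exp = 1.6030
T2 = 337.1110 * 1.6030 = 540.4035 K

540.4035 K


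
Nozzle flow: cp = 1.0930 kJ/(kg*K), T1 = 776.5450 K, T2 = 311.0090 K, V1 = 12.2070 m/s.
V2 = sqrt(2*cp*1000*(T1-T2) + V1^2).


dT = 465.5360 K
2*cp*1000*dT = 1017661.6960
V1^2 = 149.0108
V2 = sqrt(1017810.7068) = 1008.8661 m/s

1008.8661 m/s


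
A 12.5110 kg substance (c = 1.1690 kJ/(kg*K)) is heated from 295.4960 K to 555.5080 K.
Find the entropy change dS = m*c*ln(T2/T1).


T2/T1 = 1.8799
ln(T2/T1) = 0.6312
dS = 12.5110 * 1.1690 * 0.6312 = 9.2319 kJ/K

9.2319 kJ/K


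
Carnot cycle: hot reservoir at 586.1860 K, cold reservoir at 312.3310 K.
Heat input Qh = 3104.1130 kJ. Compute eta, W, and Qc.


eta = 1 - 312.3310/586.1860 = 0.4672
W = 0.4672 * 3104.1130 = 1450.1828 kJ
Qc = 3104.1130 - 1450.1828 = 1653.9302 kJ

eta = 46.7181%, W = 1450.1828 kJ, Qc = 1653.9302 kJ


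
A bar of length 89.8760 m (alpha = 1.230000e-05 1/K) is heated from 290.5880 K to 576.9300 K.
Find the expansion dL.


dT = 286.3420 K
dL = 1.230000e-05 * 89.8760 * 286.3420 = 0.316544 m
L_final = 90.192544 m

dL = 0.316544 m


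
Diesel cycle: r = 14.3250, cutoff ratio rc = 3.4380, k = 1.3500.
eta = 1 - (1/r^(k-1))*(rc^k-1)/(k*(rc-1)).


r^(k-1) = 2.5388
rc^k = 5.2968
eta = 0.4858 = 48.5786%

48.5786%


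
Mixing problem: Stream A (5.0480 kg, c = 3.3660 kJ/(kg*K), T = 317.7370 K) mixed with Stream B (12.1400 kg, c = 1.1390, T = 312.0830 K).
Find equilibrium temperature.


num = 9714.1650
den = 30.8190
Tf = 315.2002 K

315.2002 K


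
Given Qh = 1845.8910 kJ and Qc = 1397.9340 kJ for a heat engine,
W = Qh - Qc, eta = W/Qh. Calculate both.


W = 1845.8910 - 1397.9340 = 447.9570 kJ
eta = 447.9570 / 1845.8910 = 0.2427 = 24.2678%

W = 447.9570 kJ, eta = 24.2678%


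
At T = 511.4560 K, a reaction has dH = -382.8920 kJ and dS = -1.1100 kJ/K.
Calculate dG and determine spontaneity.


T*dS = 511.4560 * -1.1100 = -567.7162 kJ
dG = -382.8920 + 567.7162 = 184.8242 kJ (non-spontaneous)

dG = 184.8242 kJ, non-spontaneous


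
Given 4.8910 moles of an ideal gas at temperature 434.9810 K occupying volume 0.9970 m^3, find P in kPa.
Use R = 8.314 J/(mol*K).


P = nRT/V = 4.8910 * 8.314 * 434.9810 / 0.9970
= 17687.9691 / 0.9970 = 17741.1927 Pa = 17.7412 kPa

17.7412 kPa


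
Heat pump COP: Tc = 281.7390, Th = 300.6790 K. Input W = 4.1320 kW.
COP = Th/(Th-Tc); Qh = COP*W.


COP = 300.6790 / 18.9400 = 15.8753
Qh = 15.8753 * 4.1320 = 65.5969 kW

COP = 15.8753, Qh = 65.5969 kW


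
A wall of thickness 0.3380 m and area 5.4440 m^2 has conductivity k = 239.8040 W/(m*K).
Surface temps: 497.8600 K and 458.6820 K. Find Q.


dT = 39.1780 K
Q = 239.8040 * 5.4440 * 39.1780 / 0.3380 = 151321.3131 W

151321.3131 W


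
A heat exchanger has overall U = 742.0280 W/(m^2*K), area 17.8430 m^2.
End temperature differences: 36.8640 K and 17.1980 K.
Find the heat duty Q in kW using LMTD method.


LMTD = 25.7934 K
Q = 742.0280 * 17.8430 * 25.7934 = 341505.0913 W = 341.5051 kW

341.5051 kW


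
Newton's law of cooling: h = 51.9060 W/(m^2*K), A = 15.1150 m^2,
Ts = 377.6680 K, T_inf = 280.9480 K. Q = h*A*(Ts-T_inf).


dT = 96.7200 K
Q = 51.9060 * 15.1150 * 96.7200 = 75882.5649 W

75882.5649 W


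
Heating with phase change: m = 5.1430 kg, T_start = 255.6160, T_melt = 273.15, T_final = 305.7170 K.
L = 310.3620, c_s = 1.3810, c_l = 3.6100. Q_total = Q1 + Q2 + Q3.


Q1 (sensible, solid) = 5.1430 * 1.3810 * 17.5340 = 124.5349 kJ
Q2 (latent) = 5.1430 * 310.3620 = 1596.1918 kJ
Q3 (sensible, liquid) = 5.1430 * 3.6100 * 32.5670 = 604.6464 kJ
Q_total = 2325.3731 kJ

2325.3731 kJ


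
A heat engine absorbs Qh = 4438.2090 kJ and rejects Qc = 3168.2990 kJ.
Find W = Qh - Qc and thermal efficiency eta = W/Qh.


W = 4438.2090 - 3168.2990 = 1269.9100 kJ
eta = 1269.9100 / 4438.2090 = 0.2861 = 28.6131%

W = 1269.9100 kJ, eta = 28.6131%


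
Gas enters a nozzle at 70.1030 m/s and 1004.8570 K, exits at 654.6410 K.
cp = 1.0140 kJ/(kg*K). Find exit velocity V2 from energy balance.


dT = 350.2160 K
2*cp*1000*dT = 710238.0480
V1^2 = 4914.4306
V2 = sqrt(715152.4786) = 845.6669 m/s

845.6669 m/s


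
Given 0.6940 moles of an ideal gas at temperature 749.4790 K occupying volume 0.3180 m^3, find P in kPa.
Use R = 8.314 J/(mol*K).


P = nRT/V = 0.6940 * 8.314 * 749.4790 / 0.3180
= 4324.4309 / 0.3180 = 13598.8392 Pa = 13.5988 kPa

13.5988 kPa


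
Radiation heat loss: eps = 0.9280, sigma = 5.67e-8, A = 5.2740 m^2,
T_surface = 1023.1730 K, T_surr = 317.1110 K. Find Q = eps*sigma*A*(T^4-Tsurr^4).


T^4 = 1.0960e+12
Tsurr^4 = 1.0112e+10
Q = 0.9280 * 5.67e-8 * 5.2740 * 1.0859e+12 = 301329.5453 W

301329.5453 W


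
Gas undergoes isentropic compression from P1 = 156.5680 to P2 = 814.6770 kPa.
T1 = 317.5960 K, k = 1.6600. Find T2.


(k-1)/k = 0.3976
(P2/P1)^exp = 1.9266
T2 = 317.5960 * 1.9266 = 611.8740 K

611.8740 K


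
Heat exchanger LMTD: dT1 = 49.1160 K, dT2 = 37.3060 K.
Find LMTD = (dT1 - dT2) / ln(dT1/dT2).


dT1/dT2 = 1.3166
ln(dT1/dT2) = 0.2750
LMTD = 11.8100 / 0.2750 = 42.9407 K

42.9407 K


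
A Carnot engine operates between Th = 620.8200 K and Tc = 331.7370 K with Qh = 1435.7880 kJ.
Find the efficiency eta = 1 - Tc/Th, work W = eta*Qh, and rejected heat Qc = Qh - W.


eta = 1 - 331.7370/620.8200 = 0.4656
W = 0.4656 * 1435.7880 = 668.5704 kJ
Qc = 1435.7880 - 668.5704 = 767.2176 kJ

eta = 46.5647%, W = 668.5704 kJ, Qc = 767.2176 kJ


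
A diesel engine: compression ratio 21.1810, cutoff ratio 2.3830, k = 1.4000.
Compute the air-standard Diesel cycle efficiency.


r^(k-1) = 3.3914
rc^k = 3.3727
eta = 0.6387 = 63.8666%

63.8666%


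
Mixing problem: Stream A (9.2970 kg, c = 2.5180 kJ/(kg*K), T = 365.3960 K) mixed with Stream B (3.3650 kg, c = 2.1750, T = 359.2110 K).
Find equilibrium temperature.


num = 11182.8845
den = 30.7287
Tf = 363.9229 K

363.9229 K


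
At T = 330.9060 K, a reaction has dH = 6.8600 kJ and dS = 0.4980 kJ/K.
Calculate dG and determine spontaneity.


T*dS = 330.9060 * 0.4980 = 164.7912 kJ
dG = 6.8600 - 164.7912 = -157.9312 kJ (spontaneous)

dG = -157.9312 kJ, spontaneous


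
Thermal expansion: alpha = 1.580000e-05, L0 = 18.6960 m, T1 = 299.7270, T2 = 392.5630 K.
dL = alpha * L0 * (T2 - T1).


dT = 92.8360 K
dL = 1.580000e-05 * 18.6960 * 92.8360 = 0.027423 m
L_final = 18.723423 m

dL = 0.027423 m


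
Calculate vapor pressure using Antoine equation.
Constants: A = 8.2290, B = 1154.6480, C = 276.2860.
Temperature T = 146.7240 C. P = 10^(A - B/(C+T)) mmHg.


C+T = 423.0100
B/(C+T) = 2.7296
log10(P) = 8.2290 - 2.7296 = 5.4994
P = 10^5.4994 = 315791.3479 mmHg

315791.3479 mmHg


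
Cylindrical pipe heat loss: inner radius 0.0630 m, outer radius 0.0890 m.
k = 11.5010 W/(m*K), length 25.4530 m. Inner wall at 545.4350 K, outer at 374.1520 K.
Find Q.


dT = 171.2830 K
ln(ro/ri) = 0.3455
Q = 2*pi*11.5010*25.4530*171.2830 / 0.3455 = 911839.9019 W

911839.9019 W


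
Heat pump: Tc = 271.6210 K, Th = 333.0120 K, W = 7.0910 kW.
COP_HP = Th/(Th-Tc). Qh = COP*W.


COP = 333.0120 / 61.3910 = 5.4244
Qh = 5.4244 * 7.0910 = 38.4647 kW

COP = 5.4244, Qh = 38.4647 kW


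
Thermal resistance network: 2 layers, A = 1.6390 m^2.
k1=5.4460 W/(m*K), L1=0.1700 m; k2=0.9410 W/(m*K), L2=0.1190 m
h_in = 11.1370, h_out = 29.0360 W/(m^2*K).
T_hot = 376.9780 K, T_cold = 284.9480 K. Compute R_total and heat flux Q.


R_conv_in = 1/(11.1370*1.6390) = 0.0548
R_1 = 0.1700/(5.4460*1.6390) = 0.0190
R_2 = 0.1190/(0.9410*1.6390) = 0.0772
R_conv_out = 1/(29.0360*1.6390) = 0.0210
R_total = 0.1720 K/W
Q = 92.0300 / 0.1720 = 535.0589 W

R_total = 0.1720 K/W, Q = 535.0589 W


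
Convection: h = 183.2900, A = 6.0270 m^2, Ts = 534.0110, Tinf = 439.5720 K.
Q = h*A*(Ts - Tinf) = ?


dT = 94.4390 K
Q = 183.2900 * 6.0270 * 94.4390 = 104325.7084 W

104325.7084 W


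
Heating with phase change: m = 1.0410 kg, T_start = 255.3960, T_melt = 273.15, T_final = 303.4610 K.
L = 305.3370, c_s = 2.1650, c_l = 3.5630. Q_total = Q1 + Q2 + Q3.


Q1 (sensible, solid) = 1.0410 * 2.1650 * 17.7540 = 40.0133 kJ
Q2 (latent) = 1.0410 * 305.3370 = 317.8558 kJ
Q3 (sensible, liquid) = 1.0410 * 3.5630 * 30.3110 = 112.4260 kJ
Q_total = 470.2952 kJ

470.2952 kJ


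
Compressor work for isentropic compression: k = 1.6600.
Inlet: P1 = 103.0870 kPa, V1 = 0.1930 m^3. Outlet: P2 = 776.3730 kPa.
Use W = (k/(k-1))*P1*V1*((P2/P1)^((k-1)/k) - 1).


(k-1)/k = 0.3976
(P2/P1)^exp = 2.2317
W = 2.5152 * 103.0870 * 0.1930 * (2.2317 - 1) = 61.6349 kJ

61.6349 kJ


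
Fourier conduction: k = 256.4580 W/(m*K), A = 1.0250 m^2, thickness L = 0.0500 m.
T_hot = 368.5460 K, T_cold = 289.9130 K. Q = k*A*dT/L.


dT = 78.6330 K
Q = 256.4580 * 1.0250 * 78.6330 / 0.0500 = 413404.2692 W

413404.2692 W


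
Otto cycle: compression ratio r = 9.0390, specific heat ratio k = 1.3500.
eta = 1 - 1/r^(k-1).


r^(k-1) = 2.1609
eta = 1 - 1/2.1609 = 0.5372 = 53.7238%

53.7238%


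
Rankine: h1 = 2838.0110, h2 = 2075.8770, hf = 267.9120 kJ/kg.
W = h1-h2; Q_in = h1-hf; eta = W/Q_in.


W = 762.1340 kJ/kg
Q_in = 2570.0990 kJ/kg
eta = 0.2965 = 29.6539%

eta = 29.6539%


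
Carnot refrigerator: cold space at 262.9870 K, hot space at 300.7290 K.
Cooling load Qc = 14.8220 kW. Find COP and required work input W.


COP = 262.9870 / 37.7420 = 6.9680
W = 14.8220 / 6.9680 = 2.1271 kW

COP = 6.9680, W = 2.1271 kW


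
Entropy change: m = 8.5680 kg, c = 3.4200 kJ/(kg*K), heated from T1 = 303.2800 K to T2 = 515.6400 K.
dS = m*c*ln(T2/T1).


T2/T1 = 1.7002
ln(T2/T1) = 0.5308
dS = 8.5680 * 3.4200 * 0.5308 = 15.5524 kJ/K

15.5524 kJ/K


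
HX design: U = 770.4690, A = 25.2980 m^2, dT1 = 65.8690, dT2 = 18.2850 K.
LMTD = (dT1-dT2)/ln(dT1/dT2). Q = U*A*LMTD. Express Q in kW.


LMTD = 37.1290 K
Q = 770.4690 * 25.2980 * 37.1290 = 723692.8058 W = 723.6928 kW

723.6928 kW


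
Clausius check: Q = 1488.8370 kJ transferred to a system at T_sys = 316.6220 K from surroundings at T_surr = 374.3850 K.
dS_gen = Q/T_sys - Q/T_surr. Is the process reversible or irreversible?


dS_sys = 1488.8370/316.6220 = 4.7023 kJ/K
dS_surr = -1488.8370/374.3850 = -3.9768 kJ/K
dS_gen = 4.7023 - 3.9768 = 0.7255 kJ/K (irreversible)

dS_gen = 0.7255 kJ/K, irreversible


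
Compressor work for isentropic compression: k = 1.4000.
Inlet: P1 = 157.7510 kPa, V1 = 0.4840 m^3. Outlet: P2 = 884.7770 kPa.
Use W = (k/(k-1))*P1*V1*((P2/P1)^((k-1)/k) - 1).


(k-1)/k = 0.2857
(P2/P1)^exp = 1.6367
W = 3.5000 * 157.7510 * 0.4840 * (1.6367 - 1) = 170.1368 kJ

170.1368 kJ


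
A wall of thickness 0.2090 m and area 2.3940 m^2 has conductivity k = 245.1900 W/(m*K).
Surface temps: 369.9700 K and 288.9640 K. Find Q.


dT = 81.0060 K
Q = 245.1900 * 2.3940 * 81.0060 / 0.2090 = 227508.5912 W

227508.5912 W


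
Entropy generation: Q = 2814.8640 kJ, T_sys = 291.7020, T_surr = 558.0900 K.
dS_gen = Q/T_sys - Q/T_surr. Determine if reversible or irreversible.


dS_sys = 2814.8640/291.7020 = 9.6498 kJ/K
dS_surr = -2814.8640/558.0900 = -5.0437 kJ/K
dS_gen = 9.6498 - 5.0437 = 4.6060 kJ/K (irreversible)

dS_gen = 4.6060 kJ/K, irreversible


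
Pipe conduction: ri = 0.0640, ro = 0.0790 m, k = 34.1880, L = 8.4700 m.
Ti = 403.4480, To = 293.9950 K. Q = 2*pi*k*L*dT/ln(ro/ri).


dT = 109.4530 K
ln(ro/ri) = 0.2106
Q = 2*pi*34.1880*8.4700*109.4530 / 0.2106 = 945755.6298 W

945755.6298 W


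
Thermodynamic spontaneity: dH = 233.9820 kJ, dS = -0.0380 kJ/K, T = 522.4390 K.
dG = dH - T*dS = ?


T*dS = 522.4390 * -0.0380 = -19.8527 kJ
dG = 233.9820 + 19.8527 = 253.8347 kJ (non-spontaneous)

dG = 253.8347 kJ, non-spontaneous


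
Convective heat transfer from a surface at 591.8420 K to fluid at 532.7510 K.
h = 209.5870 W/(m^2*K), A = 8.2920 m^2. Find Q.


dT = 59.0910 K
Q = 209.5870 * 8.2920 * 59.0910 = 102693.9773 W

102693.9773 W


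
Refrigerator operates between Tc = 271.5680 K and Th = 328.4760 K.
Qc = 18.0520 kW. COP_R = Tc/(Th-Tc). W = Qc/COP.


COP = 271.5680 / 56.9080 = 4.7721
W = 18.0520 / 4.7721 = 3.7829 kW

COP = 4.7721, W = 3.7829 kW


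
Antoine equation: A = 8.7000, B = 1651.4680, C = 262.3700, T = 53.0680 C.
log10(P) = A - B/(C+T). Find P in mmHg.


C+T = 315.4380
B/(C+T) = 5.2355
log10(P) = 8.7000 - 5.2355 = 3.4645
P = 10^3.4645 = 2914.2328 mmHg

2914.2328 mmHg


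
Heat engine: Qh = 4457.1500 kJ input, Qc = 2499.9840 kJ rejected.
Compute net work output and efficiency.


W = 4457.1500 - 2499.9840 = 1957.1660 kJ
eta = 1957.1660 / 4457.1500 = 0.4391 = 43.9107%

W = 1957.1660 kJ, eta = 43.9107%


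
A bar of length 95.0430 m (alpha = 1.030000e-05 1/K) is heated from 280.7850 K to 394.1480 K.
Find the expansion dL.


dT = 113.3630 K
dL = 1.030000e-05 * 95.0430 * 113.3630 = 0.110976 m
L_final = 95.153976 m

dL = 0.110976 m


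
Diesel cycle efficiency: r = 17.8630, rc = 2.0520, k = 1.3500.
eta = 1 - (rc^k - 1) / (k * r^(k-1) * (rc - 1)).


r^(k-1) = 2.7427
rc^k = 2.6390
eta = 0.5792 = 57.9229%

57.9229%


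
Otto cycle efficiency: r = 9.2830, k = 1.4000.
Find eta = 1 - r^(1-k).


r^(k-1) = 2.4382
eta = 1 - 1/2.4382 = 0.5899 = 58.9867%

58.9867%


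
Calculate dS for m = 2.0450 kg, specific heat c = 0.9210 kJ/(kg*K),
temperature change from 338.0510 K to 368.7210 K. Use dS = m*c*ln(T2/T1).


T2/T1 = 1.0907
ln(T2/T1) = 0.0868
dS = 2.0450 * 0.9210 * 0.0868 = 0.1636 kJ/K

0.1636 kJ/K
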